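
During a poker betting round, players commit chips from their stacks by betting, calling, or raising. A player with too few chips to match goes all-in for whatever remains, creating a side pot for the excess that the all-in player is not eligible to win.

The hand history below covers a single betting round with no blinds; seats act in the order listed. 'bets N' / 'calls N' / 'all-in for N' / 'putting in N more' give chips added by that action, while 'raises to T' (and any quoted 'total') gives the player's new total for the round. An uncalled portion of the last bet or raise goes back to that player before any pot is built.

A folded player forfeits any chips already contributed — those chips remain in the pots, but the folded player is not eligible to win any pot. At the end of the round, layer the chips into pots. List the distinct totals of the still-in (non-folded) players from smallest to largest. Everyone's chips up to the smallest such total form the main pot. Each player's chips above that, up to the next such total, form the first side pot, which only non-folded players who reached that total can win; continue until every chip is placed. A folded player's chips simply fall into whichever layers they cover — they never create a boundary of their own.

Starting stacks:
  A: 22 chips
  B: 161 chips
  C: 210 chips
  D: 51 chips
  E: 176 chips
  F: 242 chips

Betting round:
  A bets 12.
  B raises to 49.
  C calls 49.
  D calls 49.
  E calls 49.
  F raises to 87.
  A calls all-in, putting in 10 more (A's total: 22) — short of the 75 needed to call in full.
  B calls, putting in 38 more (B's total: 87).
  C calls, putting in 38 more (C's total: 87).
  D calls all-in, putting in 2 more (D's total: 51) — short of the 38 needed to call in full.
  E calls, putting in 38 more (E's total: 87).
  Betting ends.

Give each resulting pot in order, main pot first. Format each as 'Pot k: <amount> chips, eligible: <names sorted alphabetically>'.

Pot 1: 132 chips, eligible: A, B, C, D, E, F
Pot 2: 145 chips, eligible: B, C, D, E, F
Pot 3: 144 chips, eligible: B, C, E, F

Derivation:
Contributions: A=22, B=87, C=87, D=51, E=87, F=87
Pot levels (distinct totals of non-folded players): 22, 51, 87
Layer 1-22: 22 each from A, B, C, D, E, F = 22*6 = 132 chips; eligible A, B, C, D, E, F
Layer 23-51: 29 each from B, C, D, E, F = 29*5 = 145 chips; eligible B, C, D, E, F
Layer 52-87: 36 each from B, C, E, F = 36*4 = 144 chips; eligible B, C, E, F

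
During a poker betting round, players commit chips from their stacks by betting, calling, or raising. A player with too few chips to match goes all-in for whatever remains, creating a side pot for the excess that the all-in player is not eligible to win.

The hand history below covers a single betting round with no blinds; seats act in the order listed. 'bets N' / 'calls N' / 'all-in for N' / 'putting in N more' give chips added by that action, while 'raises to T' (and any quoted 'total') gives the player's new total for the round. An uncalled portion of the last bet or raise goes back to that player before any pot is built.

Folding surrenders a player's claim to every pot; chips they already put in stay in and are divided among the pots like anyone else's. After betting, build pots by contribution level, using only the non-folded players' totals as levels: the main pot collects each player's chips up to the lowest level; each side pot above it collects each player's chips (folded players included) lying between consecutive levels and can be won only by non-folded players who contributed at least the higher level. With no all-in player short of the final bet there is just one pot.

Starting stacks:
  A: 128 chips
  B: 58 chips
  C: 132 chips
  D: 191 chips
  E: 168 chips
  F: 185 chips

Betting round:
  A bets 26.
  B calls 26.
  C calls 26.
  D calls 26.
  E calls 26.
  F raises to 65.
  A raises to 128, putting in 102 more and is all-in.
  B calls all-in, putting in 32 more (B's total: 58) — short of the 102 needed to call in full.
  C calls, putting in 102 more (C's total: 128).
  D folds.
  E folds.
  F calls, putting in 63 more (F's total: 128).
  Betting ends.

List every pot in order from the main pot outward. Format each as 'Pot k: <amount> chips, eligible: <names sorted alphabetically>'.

Pot 1: 284 chips, eligible: A, B, C, F
Pot 2: 210 chips, eligible: A, C, F

Derivation:
Contributions: A=128, B=58, C=128, D=26, E=26, F=128
Folded: D, E
Pot levels (distinct totals of non-folded players): 58, 128
Layer 1-58: A 58 + B 58 + C 58 + D 26 + E 26 + F 58 = 284 chips; eligible A, B, C, F
Layer 59-128: 70 each from A, C, F = 70*3 = 210 chips; eligible A, C, F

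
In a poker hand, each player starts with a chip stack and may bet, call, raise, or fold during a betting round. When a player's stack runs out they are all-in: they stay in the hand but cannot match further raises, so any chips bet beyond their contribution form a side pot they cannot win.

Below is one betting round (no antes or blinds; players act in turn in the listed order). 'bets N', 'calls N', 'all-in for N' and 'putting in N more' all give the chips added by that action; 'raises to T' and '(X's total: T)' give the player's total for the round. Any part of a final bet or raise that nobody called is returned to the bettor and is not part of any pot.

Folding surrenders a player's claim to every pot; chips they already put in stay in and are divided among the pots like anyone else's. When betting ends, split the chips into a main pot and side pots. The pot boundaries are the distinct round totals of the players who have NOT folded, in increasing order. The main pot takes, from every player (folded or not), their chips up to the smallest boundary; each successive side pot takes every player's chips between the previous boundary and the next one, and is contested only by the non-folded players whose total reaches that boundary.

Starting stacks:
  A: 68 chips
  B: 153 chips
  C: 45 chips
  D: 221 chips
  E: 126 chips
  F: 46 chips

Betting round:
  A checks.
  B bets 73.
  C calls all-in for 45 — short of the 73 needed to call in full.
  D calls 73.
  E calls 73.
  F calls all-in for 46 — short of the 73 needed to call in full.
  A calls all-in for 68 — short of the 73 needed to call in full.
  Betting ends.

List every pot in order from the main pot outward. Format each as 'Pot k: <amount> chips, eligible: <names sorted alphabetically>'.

Pot 1: 270 chips, eligible: A, B, C, D, E, F
Pot 2: 5 chips, eligible: A, B, D, E, F
Pot 3: 88 chips, eligible: A, B, D, E
Pot 4: 15 chips, eligible: B, D, E

Derivation:
Contributions: A=68, B=73, C=45, D=73, E=73, F=46
Pot levels (distinct totals of non-folded players): 45, 46, 68, 73
Layer 1-45: 45 each from A, B, C, D, E, F = 45*6 = 270 chips; eligible A, B, C, D, E, F
Layer 46-46: 1 each from A, B, D, E, F = 1*5 = 5 chips; eligible A, B, D, E, F
Layer 47-68: 22 each from A, B, D, E = 22*4 = 88 chips; eligible A, B, D, E
Layer 69-73: 5 each from B, D, E = 5*3 = 15 chips; eligible B, D, E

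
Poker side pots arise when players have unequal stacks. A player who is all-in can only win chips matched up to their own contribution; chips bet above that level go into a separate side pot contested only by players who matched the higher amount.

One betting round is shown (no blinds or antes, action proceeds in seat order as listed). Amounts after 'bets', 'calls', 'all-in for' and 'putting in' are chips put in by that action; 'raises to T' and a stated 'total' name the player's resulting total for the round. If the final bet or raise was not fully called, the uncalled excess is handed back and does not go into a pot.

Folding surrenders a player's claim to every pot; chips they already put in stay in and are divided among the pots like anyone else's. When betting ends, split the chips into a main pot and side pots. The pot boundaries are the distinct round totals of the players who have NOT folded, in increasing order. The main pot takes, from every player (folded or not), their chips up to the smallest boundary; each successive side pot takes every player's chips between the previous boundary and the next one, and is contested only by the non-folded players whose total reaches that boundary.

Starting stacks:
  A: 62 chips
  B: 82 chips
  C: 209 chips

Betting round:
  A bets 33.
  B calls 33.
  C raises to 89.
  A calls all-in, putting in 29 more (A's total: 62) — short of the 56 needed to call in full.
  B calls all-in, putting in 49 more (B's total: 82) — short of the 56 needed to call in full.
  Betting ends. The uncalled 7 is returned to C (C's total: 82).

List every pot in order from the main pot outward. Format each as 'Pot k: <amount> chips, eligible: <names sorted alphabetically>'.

Contributions (after 7 returned to C): A=62, B=82, C=82
Pot levels (distinct totals of non-folded players): 62, 82
Layer 1-62: 62 each from A, B, C = 62*3 = 186 chips; eligible A, B, C
Layer 63-82: 20 each from B, C = 20*2 = 40 chips; eligible B, C

Pot 1: 186 chips, eligible: A, B, C
Pot 2: 40 chips, eligible: B, C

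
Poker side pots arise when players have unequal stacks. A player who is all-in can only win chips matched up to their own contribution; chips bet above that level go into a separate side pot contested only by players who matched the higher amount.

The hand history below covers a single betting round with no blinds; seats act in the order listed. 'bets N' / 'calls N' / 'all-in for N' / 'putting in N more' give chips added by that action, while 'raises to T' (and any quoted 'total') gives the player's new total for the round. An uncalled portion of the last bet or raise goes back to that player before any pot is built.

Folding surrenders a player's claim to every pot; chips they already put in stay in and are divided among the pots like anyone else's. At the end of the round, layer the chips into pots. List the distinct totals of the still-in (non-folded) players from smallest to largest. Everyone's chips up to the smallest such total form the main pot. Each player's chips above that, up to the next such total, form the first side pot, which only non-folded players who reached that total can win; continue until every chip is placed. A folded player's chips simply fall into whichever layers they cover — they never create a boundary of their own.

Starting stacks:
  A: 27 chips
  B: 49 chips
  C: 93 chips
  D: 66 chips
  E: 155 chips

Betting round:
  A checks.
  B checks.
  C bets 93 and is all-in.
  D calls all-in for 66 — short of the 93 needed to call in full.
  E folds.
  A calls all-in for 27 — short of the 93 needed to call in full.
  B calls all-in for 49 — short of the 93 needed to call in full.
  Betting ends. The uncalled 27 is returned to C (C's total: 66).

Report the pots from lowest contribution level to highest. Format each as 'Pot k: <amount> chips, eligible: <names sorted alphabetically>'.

Pot 1: 108 chips, eligible: A, B, C, D
Pot 2: 66 chips, eligible: B, C, D
Pot 3: 34 chips, eligible: C, D

Derivation:
Contributions (after 27 returned to C): A=27, B=49, C=66, D=66
Folded: E
Pot levels (distinct totals of non-folded players): 27, 49, 66
Layer 1-27: 27 each from A, B, C, D = 27*4 = 108 chips; eligible A, B, C, D
Layer 28-49: 22 each from B, C, D = 22*3 = 66 chips; eligible B, C, D
Layer 50-66: 17 each from C, D = 17*2 = 34 chips; eligible C, D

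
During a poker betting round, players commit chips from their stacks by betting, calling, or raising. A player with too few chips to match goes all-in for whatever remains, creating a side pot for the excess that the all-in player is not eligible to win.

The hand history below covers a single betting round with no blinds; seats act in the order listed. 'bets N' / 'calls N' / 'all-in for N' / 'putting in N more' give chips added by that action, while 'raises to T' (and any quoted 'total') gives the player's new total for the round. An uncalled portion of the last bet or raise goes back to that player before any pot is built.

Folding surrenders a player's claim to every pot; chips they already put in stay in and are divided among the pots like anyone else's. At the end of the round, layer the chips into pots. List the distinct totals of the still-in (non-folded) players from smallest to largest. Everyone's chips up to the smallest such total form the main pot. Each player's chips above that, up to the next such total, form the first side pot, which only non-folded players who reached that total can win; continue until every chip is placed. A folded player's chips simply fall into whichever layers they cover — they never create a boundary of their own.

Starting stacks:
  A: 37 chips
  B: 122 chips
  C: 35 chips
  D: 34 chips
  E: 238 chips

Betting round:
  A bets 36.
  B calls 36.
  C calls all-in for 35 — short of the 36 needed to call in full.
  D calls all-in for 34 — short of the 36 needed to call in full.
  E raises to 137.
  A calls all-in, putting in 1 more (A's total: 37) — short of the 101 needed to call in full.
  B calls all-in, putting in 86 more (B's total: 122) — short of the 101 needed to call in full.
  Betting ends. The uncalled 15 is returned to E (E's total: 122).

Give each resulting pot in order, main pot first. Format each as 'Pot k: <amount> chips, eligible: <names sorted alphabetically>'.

Pot 1: 170 chips, eligible: A, B, C, D, E
Pot 2: 4 chips, eligible: A, B, C, E
Pot 3: 6 chips, eligible: A, B, E
Pot 4: 170 chips, eligible: B, E

Derivation:
Contributions (after 15 returned to E): A=37, B=122, C=35, D=34, E=122
Pot levels (distinct totals of non-folded players): 34, 35, 37, 122
Layer 1-34: 34 each from A, B, C, D, E = 34*5 = 170 chips; eligible A, B, C, D, E
Layer 35-35: 1 each from A, B, C, E = 1*4 = 4 chips; eligible A, B, C, E
Layer 36-37: 2 each from A, B, E = 2*3 = 6 chips; eligible A, B, E
Layer 38-122: 85 each from B, E = 85*2 = 170 chips; eligible B, E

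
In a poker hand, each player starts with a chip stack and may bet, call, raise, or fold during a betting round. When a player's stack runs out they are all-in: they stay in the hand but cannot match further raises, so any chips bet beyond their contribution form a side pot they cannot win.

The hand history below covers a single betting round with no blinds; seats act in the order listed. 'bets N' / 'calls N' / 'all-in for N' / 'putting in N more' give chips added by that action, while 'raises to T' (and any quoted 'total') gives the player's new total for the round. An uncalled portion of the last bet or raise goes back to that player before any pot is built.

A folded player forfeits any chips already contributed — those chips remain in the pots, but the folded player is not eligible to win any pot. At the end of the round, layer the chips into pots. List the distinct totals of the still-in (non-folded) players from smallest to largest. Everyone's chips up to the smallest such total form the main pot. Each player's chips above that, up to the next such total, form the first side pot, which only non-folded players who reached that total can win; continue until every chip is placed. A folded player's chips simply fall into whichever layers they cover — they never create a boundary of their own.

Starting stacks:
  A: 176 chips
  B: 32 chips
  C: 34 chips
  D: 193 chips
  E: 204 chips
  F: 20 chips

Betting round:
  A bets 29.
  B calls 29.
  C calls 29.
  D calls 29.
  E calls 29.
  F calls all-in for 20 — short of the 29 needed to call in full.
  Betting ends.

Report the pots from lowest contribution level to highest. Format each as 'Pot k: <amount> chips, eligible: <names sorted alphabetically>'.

Contributions: A=29, B=29, C=29, D=29, E=29, F=20
Pot levels (distinct totals of non-folded players): 20, 29
Layer 1-20: 20 each from A, B, C, D, E, F = 20*6 = 120 chips; eligible A, B, C, D, E, F
Layer 21-29: 9 each from A, B, C, D, E = 9*5 = 45 chips; eligible A, B, C, D, E

Pot 1: 120 chips, eligible: A, B, C, D, E, F
Pot 2: 45 chips, eligible: A, B, C, D, E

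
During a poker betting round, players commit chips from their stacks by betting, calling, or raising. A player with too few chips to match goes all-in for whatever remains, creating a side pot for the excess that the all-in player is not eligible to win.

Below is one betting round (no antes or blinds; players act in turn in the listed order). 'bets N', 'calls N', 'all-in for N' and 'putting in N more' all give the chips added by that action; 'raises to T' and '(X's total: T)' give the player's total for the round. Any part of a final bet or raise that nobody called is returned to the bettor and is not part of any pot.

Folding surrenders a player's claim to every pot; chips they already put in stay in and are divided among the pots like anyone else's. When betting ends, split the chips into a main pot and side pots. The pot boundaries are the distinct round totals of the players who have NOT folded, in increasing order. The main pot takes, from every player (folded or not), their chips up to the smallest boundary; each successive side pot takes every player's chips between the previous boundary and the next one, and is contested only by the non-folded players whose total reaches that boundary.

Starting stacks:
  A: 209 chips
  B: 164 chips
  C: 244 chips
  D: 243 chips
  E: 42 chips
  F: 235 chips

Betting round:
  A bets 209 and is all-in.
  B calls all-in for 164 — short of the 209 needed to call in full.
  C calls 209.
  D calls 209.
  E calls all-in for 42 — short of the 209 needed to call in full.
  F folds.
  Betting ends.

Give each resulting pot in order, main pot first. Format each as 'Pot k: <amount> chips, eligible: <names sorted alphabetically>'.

Pot 1: 210 chips, eligible: A, B, C, D, E
Pot 2: 488 chips, eligible: A, B, C, D
Pot 3: 135 chips, eligible: A, C, D

Derivation:
Contributions: A=209, B=164, C=209, D=209, E=42
Folded: F
Pot levels (distinct totals of non-folded players): 42, 164, 209
Layer 1-42: 42 each from A, B, C, D, E = 42*5 = 210 chips; eligible A, B, C, D, E
Layer 43-164: 122 each from A, B, C, D = 122*4 = 488 chips; eligible A, B, C, D
Layer 165-209: 45 each from A, C, D = 45*3 = 135 chips; eligible A, C, D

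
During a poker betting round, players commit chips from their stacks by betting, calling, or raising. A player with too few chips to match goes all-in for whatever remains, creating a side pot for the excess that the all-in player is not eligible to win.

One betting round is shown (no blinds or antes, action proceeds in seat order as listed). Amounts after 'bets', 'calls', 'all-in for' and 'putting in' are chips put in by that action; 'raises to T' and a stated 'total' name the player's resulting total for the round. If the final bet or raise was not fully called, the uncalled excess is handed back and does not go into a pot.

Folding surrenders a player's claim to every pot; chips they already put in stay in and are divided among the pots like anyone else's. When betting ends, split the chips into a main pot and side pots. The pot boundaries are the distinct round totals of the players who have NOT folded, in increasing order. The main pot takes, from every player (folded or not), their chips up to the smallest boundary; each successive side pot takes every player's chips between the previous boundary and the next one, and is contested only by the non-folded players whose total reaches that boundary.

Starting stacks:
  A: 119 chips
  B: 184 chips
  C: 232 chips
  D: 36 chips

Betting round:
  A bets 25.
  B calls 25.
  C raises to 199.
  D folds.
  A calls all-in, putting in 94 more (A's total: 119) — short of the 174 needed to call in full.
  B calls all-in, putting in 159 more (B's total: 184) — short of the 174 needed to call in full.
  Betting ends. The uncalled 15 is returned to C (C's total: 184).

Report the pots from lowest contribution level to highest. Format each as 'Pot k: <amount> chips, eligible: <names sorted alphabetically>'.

Contributions (after 15 returned to C): A=119, B=184, C=184
Folded: D
Pot levels (distinct totals of non-folded players): 119, 184
Layer 1-119: 119 each from A, B, C = 119*3 = 357 chips; eligible A, B, C
Layer 120-184: 65 each from B, C = 65*2 = 130 chips; eligible B, C

Pot 1: 357 chips, eligible: A, B, C
Pot 2: 130 chips, eligible: B, C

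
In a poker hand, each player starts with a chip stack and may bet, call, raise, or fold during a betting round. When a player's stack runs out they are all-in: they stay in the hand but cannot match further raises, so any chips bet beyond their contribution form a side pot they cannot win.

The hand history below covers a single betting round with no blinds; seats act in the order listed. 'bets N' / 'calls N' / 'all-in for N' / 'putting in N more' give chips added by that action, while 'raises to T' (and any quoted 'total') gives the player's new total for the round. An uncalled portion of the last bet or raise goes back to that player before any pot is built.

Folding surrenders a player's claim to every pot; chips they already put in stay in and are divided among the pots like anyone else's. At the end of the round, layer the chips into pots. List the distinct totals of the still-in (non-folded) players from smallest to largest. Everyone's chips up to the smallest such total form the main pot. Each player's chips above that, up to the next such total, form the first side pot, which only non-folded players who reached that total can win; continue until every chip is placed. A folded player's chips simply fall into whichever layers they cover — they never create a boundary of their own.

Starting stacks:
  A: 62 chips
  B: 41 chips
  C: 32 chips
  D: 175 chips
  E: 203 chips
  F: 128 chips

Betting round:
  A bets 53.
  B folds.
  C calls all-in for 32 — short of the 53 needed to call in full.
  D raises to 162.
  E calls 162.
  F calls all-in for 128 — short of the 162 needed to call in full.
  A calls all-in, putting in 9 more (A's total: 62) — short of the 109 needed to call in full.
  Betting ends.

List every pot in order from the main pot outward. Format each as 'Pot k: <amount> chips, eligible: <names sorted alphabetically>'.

Pot 1: 160 chips, eligible: A, C, D, E, F
Pot 2: 120 chips, eligible: A, D, E, F
Pot 3: 198 chips, eligible: D, E, F
Pot 4: 68 chips, eligible: D, E

Derivation:
Contributions: A=62, C=32, D=162, E=162, F=128
Folded: B
Pot levels (distinct totals of non-folded players): 32, 62, 128, 162
Layer 1-32: 32 each from A, C, D, E, F = 32*5 = 160 chips; eligible A, C, D, E, F
Layer 33-62: 30 each from A, D, E, F = 30*4 = 120 chips; eligible A, D, E, F
Layer 63-128: 66 each from D, E, F = 66*3 = 198 chips; eligible D, E, F
Layer 129-162: 34 each from D, E = 34*2 = 68 chips; eligible D, E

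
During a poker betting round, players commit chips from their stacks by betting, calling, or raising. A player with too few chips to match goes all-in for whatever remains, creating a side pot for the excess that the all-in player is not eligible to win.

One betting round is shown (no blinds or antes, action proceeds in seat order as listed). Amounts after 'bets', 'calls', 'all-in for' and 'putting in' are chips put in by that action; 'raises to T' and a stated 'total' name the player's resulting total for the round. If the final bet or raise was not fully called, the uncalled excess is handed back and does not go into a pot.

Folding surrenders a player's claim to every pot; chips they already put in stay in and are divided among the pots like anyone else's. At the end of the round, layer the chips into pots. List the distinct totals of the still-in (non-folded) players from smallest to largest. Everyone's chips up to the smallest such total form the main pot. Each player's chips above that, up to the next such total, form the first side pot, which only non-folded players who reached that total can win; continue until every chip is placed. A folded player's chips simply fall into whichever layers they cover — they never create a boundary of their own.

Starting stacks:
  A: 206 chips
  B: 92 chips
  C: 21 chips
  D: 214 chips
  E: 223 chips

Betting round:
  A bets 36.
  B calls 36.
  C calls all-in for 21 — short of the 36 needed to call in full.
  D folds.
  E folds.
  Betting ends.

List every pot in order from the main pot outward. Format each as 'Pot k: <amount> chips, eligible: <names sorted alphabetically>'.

Contributions: A=36, B=36, C=21
Folded: D, E
Pot levels (distinct totals of non-folded players): 21, 36
Layer 1-21: 21 each from A, B, C = 21*3 = 63 chips; eligible A, B, C
Layer 22-36: 15 each from A, B = 15*2 = 30 chips; eligible A, B

Pot 1: 63 chips, eligible: A, B, C
Pot 2: 30 chips, eligible: A, B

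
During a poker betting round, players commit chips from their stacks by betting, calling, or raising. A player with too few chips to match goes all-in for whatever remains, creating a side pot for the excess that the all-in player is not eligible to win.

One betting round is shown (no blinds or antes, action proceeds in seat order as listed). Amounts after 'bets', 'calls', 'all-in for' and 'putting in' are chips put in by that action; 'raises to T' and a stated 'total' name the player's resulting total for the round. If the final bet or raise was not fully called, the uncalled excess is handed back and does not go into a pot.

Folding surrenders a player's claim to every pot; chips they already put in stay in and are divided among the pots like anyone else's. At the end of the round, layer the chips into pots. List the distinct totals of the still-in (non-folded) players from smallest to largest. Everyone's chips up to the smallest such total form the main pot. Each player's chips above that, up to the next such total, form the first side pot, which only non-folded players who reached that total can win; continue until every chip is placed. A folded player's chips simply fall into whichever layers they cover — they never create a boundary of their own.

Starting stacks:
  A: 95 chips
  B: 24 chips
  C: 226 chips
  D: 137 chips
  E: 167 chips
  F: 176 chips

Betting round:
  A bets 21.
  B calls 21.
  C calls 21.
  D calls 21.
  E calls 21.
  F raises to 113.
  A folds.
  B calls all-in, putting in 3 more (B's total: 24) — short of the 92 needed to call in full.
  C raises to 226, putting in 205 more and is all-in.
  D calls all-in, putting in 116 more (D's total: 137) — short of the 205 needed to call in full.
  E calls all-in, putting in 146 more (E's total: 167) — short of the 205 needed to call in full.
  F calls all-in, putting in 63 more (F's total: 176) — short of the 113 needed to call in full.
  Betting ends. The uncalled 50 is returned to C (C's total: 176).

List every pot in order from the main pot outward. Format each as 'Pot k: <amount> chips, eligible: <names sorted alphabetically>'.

Pot 1: 141 chips, eligible: B, C, D, E, F
Pot 2: 452 chips, eligible: C, D, E, F
Pot 3: 90 chips, eligible: C, E, F
Pot 4: 18 chips, eligible: C, F

Derivation:
Contributions (after 50 returned to C): A=21, B=24, C=176, D=137, E=167, F=176
Folded: A
Pot levels (distinct totals of non-folded players): 24, 137, 167, 176
Layer 1-24: A 21 + B 24 + C 24 + D 24 + E 24 + F 24 = 141 chips; eligible B, C, D, E, F
Layer 25-137: 113 each from C, D, E, F = 113*4 = 452 chips; eligible C, D, E, F
Layer 138-167: 30 each from C, E, F = 30*3 = 90 chips; eligible C, E, F
Layer 168-176: 9 each from C, F = 9*2 = 18 chips; eligible C, F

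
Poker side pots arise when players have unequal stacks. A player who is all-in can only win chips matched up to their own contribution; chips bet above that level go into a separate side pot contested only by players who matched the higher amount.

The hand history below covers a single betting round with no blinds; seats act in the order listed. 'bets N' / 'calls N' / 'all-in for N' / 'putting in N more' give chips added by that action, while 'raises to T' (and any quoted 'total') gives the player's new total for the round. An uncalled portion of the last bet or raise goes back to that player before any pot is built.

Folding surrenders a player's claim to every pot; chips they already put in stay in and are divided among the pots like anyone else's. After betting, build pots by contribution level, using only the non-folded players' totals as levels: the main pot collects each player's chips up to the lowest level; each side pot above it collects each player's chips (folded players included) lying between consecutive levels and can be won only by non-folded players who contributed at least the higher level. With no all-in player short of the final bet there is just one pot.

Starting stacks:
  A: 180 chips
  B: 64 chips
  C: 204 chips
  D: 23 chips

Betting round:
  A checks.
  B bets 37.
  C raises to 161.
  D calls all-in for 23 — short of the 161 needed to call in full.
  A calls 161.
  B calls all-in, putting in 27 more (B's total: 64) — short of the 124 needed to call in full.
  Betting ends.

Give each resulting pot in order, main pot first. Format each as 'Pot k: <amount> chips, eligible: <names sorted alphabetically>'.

Contributions: A=161, B=64, C=161, D=23
Pot levels (distinct totals of non-folded players): 23, 64, 161
Layer 1-23: 23 each from A, B, C, D = 23*4 = 92 chips; eligible A, B, C, D
Layer 24-64: 41 each from A, B, C = 41*3 = 123 chips; eligible A, B, C
Layer 65-161: 97 each from A, C = 97*2 = 194 chips; eligible A, C

Pot 1: 92 chips, eligible: A, B, C, D
Pot 2: 123 chips, eligible: A, B, C
Pot 3: 194 chips, eligible: A, C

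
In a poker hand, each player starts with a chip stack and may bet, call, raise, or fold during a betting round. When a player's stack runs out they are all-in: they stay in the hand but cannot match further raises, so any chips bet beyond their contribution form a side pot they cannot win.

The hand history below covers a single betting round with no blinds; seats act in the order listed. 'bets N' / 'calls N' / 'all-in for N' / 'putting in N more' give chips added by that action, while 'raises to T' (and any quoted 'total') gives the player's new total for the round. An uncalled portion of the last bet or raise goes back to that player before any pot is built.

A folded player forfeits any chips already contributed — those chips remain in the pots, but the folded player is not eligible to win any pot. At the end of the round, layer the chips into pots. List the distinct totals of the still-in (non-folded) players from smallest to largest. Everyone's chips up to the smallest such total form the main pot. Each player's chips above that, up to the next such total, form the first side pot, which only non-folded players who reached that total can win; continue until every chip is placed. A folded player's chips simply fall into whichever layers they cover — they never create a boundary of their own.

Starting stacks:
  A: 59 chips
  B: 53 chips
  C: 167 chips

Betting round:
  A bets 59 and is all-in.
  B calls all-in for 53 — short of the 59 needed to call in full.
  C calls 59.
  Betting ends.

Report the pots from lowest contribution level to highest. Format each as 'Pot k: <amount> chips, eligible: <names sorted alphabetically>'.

Contributions: A=59, B=53, C=59
Pot levels (distinct totals of non-folded players): 53, 59
Layer 1-53: 53 each from A, B, C = 53*3 = 159 chips; eligible A, B, C
Layer 54-59: 6 each from A, C = 6*2 = 12 chips; eligible A, C

Pot 1: 159 chips, eligible: A, B, C
Pot 2: 12 chips, eligible: A, C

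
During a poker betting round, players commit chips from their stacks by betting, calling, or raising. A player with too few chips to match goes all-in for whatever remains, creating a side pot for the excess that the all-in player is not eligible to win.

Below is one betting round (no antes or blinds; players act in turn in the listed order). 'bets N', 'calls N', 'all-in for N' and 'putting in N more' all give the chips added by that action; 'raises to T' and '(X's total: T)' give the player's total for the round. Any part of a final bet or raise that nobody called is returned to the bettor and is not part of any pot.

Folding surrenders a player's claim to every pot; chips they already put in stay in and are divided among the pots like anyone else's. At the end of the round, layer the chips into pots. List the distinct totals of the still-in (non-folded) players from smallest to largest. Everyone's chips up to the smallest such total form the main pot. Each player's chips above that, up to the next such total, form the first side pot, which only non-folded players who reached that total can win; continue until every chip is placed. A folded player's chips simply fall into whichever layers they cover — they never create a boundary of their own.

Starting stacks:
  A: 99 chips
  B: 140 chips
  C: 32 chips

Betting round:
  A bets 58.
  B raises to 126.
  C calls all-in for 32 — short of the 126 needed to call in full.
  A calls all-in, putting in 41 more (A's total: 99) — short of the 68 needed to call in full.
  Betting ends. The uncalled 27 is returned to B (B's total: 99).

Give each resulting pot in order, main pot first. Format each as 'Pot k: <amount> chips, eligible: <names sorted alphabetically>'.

Pot 1: 96 chips, eligible: A, B, C
Pot 2: 134 chips, eligible: A, B

Derivation:
Contributions (after 27 returned to B): A=99, B=99, C=32
Pot levels (distinct totals of non-folded players): 32, 99
Layer 1-32: 32 each from A, B, C = 32*3 = 96 chips; eligible A, B, C
Layer 33-99: 67 each from A, B = 67*2 = 134 chips; eligible A, B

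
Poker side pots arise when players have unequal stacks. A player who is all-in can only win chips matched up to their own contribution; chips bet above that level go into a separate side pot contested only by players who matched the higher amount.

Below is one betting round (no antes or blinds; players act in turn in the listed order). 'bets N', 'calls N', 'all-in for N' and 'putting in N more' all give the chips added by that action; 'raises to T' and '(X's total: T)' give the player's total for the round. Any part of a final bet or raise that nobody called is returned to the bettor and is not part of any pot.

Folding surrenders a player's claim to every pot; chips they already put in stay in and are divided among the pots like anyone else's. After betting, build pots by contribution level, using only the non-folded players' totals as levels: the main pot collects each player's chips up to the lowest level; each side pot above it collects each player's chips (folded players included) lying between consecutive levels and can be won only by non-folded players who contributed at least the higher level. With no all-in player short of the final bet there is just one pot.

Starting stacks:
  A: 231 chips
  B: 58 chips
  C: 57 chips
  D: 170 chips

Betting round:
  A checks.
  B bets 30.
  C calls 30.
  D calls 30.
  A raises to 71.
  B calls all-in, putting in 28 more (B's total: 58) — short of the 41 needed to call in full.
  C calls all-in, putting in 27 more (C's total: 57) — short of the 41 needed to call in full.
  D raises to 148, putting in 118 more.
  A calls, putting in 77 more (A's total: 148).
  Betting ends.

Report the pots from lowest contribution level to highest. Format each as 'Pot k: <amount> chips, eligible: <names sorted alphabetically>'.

Pot 1: 228 chips, eligible: A, B, C, D
Pot 2: 3 chips, eligible: A, B, D
Pot 3: 180 chips, eligible: A, D

Derivation:
Contributions: A=148, B=58, C=57, D=148
Pot levels (distinct totals of non-folded players): 57, 58, 148
Layer 1-57: 57 each from A, B, C, D = 57*4 = 228 chips; eligible A, B, C, D
Layer 58-58: 1 each from A, B, D = 1*3 = 3 chips; eligible A, B, D
Layer 59-148: 90 each from A, D = 90*2 = 180 chips; eligible A, D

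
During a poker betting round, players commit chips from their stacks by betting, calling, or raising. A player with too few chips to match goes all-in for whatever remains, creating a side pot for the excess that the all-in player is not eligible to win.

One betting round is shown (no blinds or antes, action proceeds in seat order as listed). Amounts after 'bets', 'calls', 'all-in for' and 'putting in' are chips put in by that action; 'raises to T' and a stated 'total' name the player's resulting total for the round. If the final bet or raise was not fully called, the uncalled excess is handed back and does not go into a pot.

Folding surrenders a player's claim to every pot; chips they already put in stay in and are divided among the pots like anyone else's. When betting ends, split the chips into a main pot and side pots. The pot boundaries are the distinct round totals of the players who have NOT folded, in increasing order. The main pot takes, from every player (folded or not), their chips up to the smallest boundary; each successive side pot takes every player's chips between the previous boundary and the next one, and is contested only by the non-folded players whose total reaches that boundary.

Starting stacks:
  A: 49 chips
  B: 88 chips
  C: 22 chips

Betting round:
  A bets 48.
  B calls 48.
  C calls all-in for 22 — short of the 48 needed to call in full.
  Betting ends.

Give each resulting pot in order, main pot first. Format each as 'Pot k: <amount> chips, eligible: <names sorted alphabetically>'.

Pot 1: 66 chips, eligible: A, B, C
Pot 2: 52 chips, eligible: A, B

Derivation:
Contributions: A=48, B=48, C=22
Pot levels (distinct totals of non-folded players): 22, 48
Layer 1-22: 22 each from A, B, C = 22*3 = 66 chips; eligible A, B, C
Layer 23-48: 26 each from A, B = 26*2 = 52 chips; eligible A, B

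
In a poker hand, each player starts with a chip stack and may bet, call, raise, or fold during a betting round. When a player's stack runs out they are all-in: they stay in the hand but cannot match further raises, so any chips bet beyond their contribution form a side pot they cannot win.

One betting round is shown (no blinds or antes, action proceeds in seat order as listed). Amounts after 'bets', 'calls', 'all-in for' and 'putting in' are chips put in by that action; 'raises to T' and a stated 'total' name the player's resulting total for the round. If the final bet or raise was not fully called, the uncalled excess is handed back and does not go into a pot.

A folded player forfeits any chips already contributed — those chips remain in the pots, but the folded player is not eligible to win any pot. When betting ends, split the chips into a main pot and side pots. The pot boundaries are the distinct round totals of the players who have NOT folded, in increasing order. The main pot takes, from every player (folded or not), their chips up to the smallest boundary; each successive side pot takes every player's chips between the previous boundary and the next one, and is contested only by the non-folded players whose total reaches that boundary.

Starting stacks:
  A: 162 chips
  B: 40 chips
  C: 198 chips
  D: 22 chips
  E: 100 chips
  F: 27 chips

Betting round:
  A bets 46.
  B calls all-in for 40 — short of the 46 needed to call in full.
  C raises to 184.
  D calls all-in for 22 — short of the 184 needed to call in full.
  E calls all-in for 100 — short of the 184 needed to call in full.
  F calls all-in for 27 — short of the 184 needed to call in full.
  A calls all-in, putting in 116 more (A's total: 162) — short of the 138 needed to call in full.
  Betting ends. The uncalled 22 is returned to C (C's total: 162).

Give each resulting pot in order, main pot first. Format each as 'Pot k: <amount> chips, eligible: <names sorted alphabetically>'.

Pot 1: 132 chips, eligible: A, B, C, D, E, F
Pot 2: 25 chips, eligible: A, B, C, E, F
Pot 3: 52 chips, eligible: A, B, C, E
Pot 4: 180 chips, eligible: A, C, E
Pot 5: 124 chips, eligible: A, C

Derivation:
Contributions (after 22 returned to C): A=162, B=40, C=162, D=22, E=100, F=27
Pot levels (distinct totals of non-folded players): 22, 27, 40, 100, 162
Layer 1-22: 22 each from A, B, C, D, E, F = 22*6 = 132 chips; eligible A, B, C, D, E, F
Layer 23-27: 5 each from A, B, C, E, F = 5*5 = 25 chips; eligible A, B, C, E, F
Layer 28-40: 13 each from A, B, C, E = 13*4 = 52 chips; eligible A, B, C, E
Layer 41-100: 60 each from A, C, E = 60*3 = 180 chips; eligible A, C, E
Layer 101-162: 62 each from A, C = 62*2 = 124 chips; eligible A, C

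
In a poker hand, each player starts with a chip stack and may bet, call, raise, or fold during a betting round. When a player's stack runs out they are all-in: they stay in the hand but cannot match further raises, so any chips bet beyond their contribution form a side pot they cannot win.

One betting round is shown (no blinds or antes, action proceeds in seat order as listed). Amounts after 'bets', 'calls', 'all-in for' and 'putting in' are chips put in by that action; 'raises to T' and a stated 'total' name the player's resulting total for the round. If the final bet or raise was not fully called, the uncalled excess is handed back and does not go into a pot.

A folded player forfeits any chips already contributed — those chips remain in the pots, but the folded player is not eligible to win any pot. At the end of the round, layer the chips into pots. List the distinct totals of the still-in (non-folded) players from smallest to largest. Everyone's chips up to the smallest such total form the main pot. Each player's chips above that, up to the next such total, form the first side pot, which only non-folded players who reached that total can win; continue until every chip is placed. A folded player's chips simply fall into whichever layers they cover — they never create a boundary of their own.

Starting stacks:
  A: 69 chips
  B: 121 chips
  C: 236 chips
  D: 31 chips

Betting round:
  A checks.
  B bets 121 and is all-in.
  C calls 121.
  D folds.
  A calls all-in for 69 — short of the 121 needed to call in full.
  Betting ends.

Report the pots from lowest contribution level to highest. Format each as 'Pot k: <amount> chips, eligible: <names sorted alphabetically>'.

Pot 1: 207 chips, eligible: A, B, C
Pot 2: 104 chips, eligible: B, C

Derivation:
Contributions: A=69, B=121, C=121
Folded: D
Pot levels (distinct totals of non-folded players): 69, 121
Layer 1-69: 69 each from A, B, C = 69*3 = 207 chips; eligible A, B, C
Layer 70-121: 52 each from B, C = 52*2 = 104 chips; eligible B, C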